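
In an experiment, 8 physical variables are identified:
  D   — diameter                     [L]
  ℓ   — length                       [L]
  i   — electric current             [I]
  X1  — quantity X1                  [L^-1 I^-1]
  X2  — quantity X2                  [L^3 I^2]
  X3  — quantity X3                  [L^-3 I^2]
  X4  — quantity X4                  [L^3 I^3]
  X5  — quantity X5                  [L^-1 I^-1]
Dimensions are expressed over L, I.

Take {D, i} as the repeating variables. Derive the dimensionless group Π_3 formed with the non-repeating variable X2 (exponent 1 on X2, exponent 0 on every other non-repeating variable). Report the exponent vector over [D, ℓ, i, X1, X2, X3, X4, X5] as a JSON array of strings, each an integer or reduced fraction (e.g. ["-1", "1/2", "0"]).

["-3", "0", "-2", "0", "1", "0", "0", "0"]

Dimensional matrix (L×I by D×ℓ×i×X1×X2×X3×X4×X5):
  L: [ 1  1  0 -1  3 -3  3 -1]
  I: [ 0  0  1 -1  2  2  3 -1]
Row reduction gives pivot columns D,i; rank = 2
Repeat: D,i; free: ℓ,X1,X2,X3,X4,X5
RREF:
  r0: [   1    1    0   -1    3   -3    3   -1]
  r1: [   0    0    1   -1    2    2    3   -1]
Fix exponent of X2 at 1, ℓ at 0, X1 at 0, X3 at 0, X4 at 0, X5 at 0; solve each RREF row for its pivot's exponent:
  r0: exp(D) + (3)·1 = 0 ⇒ exp(D) = -3
  r1: exp(i) + (2)·1 = 0 ⇒ exp(i) = -2
Π_3 = D^-3 · i^-2 · X2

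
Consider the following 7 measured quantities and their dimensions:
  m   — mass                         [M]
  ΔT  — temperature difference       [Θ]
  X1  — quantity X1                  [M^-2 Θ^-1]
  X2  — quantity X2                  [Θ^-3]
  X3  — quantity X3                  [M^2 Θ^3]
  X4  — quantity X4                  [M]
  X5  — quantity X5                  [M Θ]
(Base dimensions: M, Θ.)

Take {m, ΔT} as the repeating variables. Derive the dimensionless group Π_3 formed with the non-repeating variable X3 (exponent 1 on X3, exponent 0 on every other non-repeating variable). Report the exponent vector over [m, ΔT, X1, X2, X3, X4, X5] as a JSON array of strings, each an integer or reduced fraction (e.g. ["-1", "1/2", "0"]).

["-2", "-3", "0", "0", "1", "0", "0"]

Dimensional matrix (M×Θ by m×ΔT×X1×X2×X3×X4×X5):
  M: [ 1  0 -2  0  2  1  1]
  Θ: [ 0  1 -1 -3  3  0  1]
RREF → pivots at {m,ΔT} ⇒ r = 2
Pivot set = {m,ΔT}, free = {X1,X2,X3,X4,X5}
RREF:
  r0: [   1    0   -2    0    2    1    1]
  r1: [   0    1   -1   -3    3    0    1]
Fix exponent of X3 at 1, X1 at 0, X2 at 0, X4 at 0, X5 at 0; solve each RREF row for its pivot's exponent:
  r0: exp(m) + (2)·1 = 0 ⇒ exp(m) = -2
  r1: exp(ΔT) + (3)·1 = 0 ⇒ exp(ΔT) = -3
Π_3 = m^-2 · ΔT^-3 · X3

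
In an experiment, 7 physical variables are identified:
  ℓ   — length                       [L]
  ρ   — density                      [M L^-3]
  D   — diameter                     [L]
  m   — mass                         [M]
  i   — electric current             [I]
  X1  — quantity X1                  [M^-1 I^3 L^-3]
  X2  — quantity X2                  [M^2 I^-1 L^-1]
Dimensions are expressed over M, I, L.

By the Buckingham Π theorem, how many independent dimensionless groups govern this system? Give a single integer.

Dimensional matrix (M×I×L by ℓ×ρ×D×m×i×X1×X2):
  M: [ 0  1  0  1  0 -1  2]
  I: [ 0  0  0  0  1  3 -1]
  L: [ 1 -3  1  0  0 -3 -1]
Echelon form has 3 nonzero rows (pivots: ℓ,ρ,i)
n=7, r=3 ⇒ 4 dimensionless groups

4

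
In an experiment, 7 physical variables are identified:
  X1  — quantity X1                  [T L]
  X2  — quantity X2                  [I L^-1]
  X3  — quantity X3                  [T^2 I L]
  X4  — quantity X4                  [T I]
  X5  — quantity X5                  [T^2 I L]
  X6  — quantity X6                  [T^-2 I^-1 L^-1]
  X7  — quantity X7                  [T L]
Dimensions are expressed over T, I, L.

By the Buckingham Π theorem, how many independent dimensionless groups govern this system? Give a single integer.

Write exponents as rows T,I,L / cols X1,X2,X3,X4,X5,X6,X7:
  T: [ 1  0  2  1  2 -2  1]
  I: [ 0  1  1  1  1 -1  0]
  L: [ 1 -1  1  0  1 -1  1]
RREF → pivots at {X1,X2} ⇒ r = 2
7 vars − rank 2 = 5 Π groups

5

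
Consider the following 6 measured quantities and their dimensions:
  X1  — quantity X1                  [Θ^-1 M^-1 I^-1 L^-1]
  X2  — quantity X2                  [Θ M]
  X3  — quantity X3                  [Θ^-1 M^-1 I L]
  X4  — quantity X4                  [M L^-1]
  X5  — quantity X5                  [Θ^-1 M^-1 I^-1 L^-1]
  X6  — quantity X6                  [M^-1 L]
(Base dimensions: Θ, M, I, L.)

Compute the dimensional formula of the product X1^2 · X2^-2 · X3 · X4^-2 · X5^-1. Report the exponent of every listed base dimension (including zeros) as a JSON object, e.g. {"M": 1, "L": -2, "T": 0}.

Dimensional matrix (Θ×M×I×L by X1×X2×X3×X4×X5×X6):
  Θ: [-1  1 -1  0 -1  0]
  M: [-1  1 -1  1 -1 -1]
  I: [-1  0  1  0 -1  0]
  L: [-1  0  1 -1 -1  1]
  [Θ]: (2)·-1+(-2)·1+(1)·-1+(-2)·0+(-1)·-1 = -4
  [M]: (2)·-1+(-2)·1+(1)·-1+(-2)·1+(-1)·-1 = -6
  [I]: (2)·-1+(-2)·0+(1)·1+(-2)·0+(-1)·-1 = 0
  [L]: (2)·-1+(-2)·0+(1)·1+(-2)·-1+(-1)·-1 = 2
⇒ Θ^-4 M^-6 L^2

{"Θ": -4, "M": -6, "I": 0, "L": 2}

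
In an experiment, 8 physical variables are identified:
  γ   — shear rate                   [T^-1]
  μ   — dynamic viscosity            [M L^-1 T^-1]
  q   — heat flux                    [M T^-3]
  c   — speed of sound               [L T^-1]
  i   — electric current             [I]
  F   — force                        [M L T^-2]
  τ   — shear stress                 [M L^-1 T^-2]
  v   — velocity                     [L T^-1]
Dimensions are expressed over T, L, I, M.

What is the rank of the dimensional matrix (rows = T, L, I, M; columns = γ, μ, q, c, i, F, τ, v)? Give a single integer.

Dimensional matrix (T×L×I×M by γ×μ×q×c×i×F×τ×v):
  T: [-1 -1 -3 -1  0 -2 -2 -1]
  L: [ 0 -1  0  1  0  1 -1  1]
  I: [ 0  0  0  0  1  0  0  0]
  M: [ 0  1  1  0  0  1  1  0]
RREF → pivots at {γ,μ,q,i} ⇒ r = 4

4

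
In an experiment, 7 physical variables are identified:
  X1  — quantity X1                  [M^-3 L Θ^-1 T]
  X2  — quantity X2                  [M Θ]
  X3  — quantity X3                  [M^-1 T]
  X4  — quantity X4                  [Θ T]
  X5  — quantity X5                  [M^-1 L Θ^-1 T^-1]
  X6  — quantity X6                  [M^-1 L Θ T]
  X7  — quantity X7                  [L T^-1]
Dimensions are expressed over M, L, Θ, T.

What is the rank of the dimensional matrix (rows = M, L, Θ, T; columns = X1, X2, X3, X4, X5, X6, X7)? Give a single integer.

3

Dimensional matrix (M×L×Θ×T by X1×X2×X3×X4×X5×X6×X7):
  M: [-3  1 -1  0 -1 -1  0]
  L: [ 1  0  0  0  1  1  1]
  Θ: [-1  1  0  1 -1  1  0]
  T: [ 1  0  1  1 -1  1 -1]
RREF → pivots at {X1,X2,X3} ⇒ r = 3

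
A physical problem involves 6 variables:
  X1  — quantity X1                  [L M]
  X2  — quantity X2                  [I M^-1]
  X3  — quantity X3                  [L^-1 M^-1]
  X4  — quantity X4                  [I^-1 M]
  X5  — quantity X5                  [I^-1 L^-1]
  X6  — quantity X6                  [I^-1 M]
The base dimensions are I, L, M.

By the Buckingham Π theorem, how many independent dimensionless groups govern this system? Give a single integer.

Dimensional matrix (I×L×M by X1×X2×X3×X4×X5×X6):
  I: [ 0  1  0 -1 -1 -1]
  L: [ 1  0 -1  0 -1  0]
  M: [ 1 -1 -1  1  0  1]
Row reduction gives pivot columns X1,X2; rank = 2
n=6, r=2 ⇒ 4 dimensionless groups

4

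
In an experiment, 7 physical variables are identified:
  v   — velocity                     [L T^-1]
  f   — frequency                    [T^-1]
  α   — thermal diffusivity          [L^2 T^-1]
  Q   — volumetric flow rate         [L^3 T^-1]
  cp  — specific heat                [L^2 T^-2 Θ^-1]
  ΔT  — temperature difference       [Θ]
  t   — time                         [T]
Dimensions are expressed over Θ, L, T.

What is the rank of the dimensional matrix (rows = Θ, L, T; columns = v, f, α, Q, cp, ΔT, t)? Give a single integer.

3

Exponent matrix [Θ,L,T] × [v,f,α,Q,cp,ΔT,t]:
  Θ: [ 0  0  0  0 -1  1  0]
  L: [ 1  0  2  3  2  0  0]
  T: [-1 -1 -1 -1 -2  0  1]
Echelon form has 3 nonzero rows (pivots: v,f,cp)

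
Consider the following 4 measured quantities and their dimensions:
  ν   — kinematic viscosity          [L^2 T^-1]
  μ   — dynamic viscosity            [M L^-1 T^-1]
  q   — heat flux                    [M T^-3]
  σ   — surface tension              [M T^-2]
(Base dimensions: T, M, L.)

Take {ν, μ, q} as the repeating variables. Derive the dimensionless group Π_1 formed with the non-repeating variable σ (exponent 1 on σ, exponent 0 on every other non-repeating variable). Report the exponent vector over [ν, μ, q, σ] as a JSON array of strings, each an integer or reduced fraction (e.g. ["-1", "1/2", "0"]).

["-1/3", "-2/3", "-1/3", "1"]

Exponent matrix [T,M,L] × [ν,μ,q,σ]:
  T: [-1 -1 -3 -2]
  M: [ 0  1  1  1]
  L: [ 2 -1  0  0]
Echelon form has 3 nonzero rows (pivots: ν,μ,q)
Pivot set = {ν,μ,q}, free = {σ}
RREF:
  r0: [   1    0    0  1/3]
  r1: [   0    1    0  2/3]
  r2: [   0    0    1  1/3]
Fix exponent of σ at 1; solve each RREF row for its pivot's exponent:
  r0: exp(ν) + (1/3)·1 = 0 ⇒ exp(ν) = -1/3
  r1: exp(μ) + (2/3)·1 = 0 ⇒ exp(μ) = -2/3
  r2: exp(q) + (1/3)·1 = 0 ⇒ exp(q) = -1/3
Π_1 = ν^(-1/3) · μ^(-2/3) · q^(-1/3) · σ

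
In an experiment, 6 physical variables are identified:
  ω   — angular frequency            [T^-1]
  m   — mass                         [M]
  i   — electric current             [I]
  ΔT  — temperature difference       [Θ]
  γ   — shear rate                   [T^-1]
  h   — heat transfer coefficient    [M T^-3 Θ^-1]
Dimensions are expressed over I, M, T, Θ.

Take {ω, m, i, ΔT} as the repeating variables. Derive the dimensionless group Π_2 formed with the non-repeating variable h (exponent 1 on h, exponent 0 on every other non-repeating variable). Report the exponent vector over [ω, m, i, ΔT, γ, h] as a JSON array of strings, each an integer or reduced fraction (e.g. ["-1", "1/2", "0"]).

Exponent matrix [I,M,T,Θ] × [ω,m,i,ΔT,γ,h]:
  I: [ 0  0  1  0  0  0]
  M: [ 0  1  0  0  0  1]
  T: [-1  0  0  0 -1 -3]
  Θ: [ 0  0  0  1  0 -1]
RREF → pivots at {ω,m,i,ΔT} ⇒ r = 4
Repeat: ω,m,i,ΔT; free: γ,h
RREF:
  r0: [   1    0    0    0    1    3]
  r1: [   0    1    0    0    0    1]
  r2: [   0    0    1    0    0    0]
  r3: [   0    0    0    1    0   -1]
Fix exponent of h at 1, γ at 0; solve each RREF row for its pivot's exponent:
  r0: exp(ω) + (3)·1 = 0 ⇒ exp(ω) = -3
  r1: exp(m) + (1)·1 = 0 ⇒ exp(m) = -1
  r2: exp(i) + (0)·1 = 0 ⇒ exp(i) = 0
  r3: exp(ΔT) + (-1)·1 = 0 ⇒ exp(ΔT) = 1
Π_2 = ω^-3 · m^-1 · ΔT · h

["-3", "-1", "0", "1", "0", "1"]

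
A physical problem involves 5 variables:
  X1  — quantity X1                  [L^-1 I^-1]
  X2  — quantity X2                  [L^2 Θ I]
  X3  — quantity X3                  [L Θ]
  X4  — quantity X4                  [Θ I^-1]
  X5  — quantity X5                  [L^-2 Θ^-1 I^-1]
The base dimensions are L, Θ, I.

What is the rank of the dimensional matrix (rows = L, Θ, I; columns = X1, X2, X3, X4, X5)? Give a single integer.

2

Write exponents as rows L,Θ,I / cols X1,X2,X3,X4,X5:
  L: [-1  2  1  0 -2]
  Θ: [ 0  1  1  1 -1]
  I: [-1  1  0 -1 -1]
Row reduction gives pivot columns X1,X2; rank = 2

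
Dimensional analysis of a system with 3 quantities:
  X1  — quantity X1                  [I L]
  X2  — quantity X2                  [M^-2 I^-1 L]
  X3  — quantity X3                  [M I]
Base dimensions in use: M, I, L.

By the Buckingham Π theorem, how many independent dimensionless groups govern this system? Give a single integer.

Exponent matrix [M,I,L] × [X1,X2,X3]:
  M: [ 0 -2  1]
  I: [ 1 -1  1]
  L: [ 1  1  0]
Echelon form has 2 nonzero rows (pivots: X1,X2)
Π count = n − r = 3 − 2 = 1

1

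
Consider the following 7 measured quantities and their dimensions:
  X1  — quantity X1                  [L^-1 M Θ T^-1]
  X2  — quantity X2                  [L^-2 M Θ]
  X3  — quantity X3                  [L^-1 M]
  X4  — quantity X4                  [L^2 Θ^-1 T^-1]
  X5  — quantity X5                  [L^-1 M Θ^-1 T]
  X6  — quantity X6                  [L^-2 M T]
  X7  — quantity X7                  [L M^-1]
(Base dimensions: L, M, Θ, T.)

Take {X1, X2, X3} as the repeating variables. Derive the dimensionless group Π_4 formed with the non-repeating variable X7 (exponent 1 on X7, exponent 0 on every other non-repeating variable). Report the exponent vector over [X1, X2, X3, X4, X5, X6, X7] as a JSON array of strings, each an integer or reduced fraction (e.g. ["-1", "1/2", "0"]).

["0", "0", "1", "0", "0", "0", "1"]

Write exponents as rows L,M,Θ,T / cols X1,X2,X3,X4,X5,X6,X7:
  L: [-1 -2 -1  2 -1 -2  1]
  M: [ 1  1  1  0  1  1 -1]
  Θ: [ 1  1  0 -1 -1  0  0]
  T: [-1  0  0 -1  1  1  0]
Row reduction gives pivot columns X1,X2,X3; rank = 3
Repeat: X1,X2,X3; free: X4,X5,X6,X7
RREF:
  r0: [   1    0    0    1   -1   -1    0]
  r1: [   0    1    0   -2    0    1    0]
  r2: [   0    0    1    1    2    1   -1]
  r3: [   0    0    0    0    0    0    0]
Fix exponent of X7 at 1, X4 at 0, X5 at 0, X6 at 0; solve each RREF row for its pivot's exponent:
  r0: exp(X1) + (0)·1 = 0 ⇒ exp(X1) = 0
  r1: exp(X2) + (0)·1 = 0 ⇒ exp(X2) = 0
  r2: exp(X3) + (-1)·1 = 0 ⇒ exp(X3) = 1
Π_4 = X3 · X7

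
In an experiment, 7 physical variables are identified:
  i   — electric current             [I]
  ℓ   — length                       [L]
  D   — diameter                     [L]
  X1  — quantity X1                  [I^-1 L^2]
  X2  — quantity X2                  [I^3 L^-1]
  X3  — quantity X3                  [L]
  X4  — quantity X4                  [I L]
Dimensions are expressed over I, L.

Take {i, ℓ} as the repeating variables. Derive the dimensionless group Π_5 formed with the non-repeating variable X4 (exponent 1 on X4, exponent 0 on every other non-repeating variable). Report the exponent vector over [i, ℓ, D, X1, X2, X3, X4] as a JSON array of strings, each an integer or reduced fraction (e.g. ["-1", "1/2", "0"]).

Dimensional matrix (I×L by i×ℓ×D×X1×X2×X3×X4):
  I: [ 1  0  0 -1  3  0  1]
  L: [ 0  1  1  2 -1  1  1]
Row reduction gives pivot columns i,ℓ; rank = 2
Repeat: i,ℓ; free: D,X1,X2,X3,X4
RREF:
  r0: [   1    0    0   -1    3    0    1]
  r1: [   0    1    1    2   -1    1    1]
Fix exponent of X4 at 1, D at 0, X1 at 0, X2 at 0, X3 at 0; solve each RREF row for its pivot's exponent:
  r0: exp(i) + (1)·1 = 0 ⇒ exp(i) = -1
  r1: exp(ℓ) + (1)·1 = 0 ⇒ exp(ℓ) = -1
Π_5 = i^-1 · ℓ^-1 · X4

["-1", "-1", "0", "0", "0", "0", "1"]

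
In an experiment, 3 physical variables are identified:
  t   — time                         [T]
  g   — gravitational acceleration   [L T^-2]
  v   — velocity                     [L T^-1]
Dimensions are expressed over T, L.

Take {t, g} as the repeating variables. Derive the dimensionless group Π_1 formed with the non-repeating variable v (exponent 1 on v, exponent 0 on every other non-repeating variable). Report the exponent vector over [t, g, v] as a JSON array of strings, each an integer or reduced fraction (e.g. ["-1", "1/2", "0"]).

Dimensional matrix (T×L by t×g×v):
  T: [ 1 -2 -1]
  L: [ 0  1  1]
RREF → pivots at {t,g} ⇒ r = 2
Pivot set = {t,g}, free = {v}
RREF:
  r0: [   1    0    1]
  r1: [   0    1    1]
Fix exponent of v at 1; solve each RREF row for its pivot's exponent:
  r0: exp(t) + (1)·1 = 0 ⇒ exp(t) = -1
  r1: exp(g) + (1)·1 = 0 ⇒ exp(g) = -1
Π_1 = t^-1 · g^-1 · v

["-1", "-1", "1"]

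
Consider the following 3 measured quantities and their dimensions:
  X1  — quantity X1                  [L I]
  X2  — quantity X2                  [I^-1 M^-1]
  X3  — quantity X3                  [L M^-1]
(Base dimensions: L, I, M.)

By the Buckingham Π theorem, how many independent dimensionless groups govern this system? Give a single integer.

Write exponents as rows L,I,M / cols X1,X2,X3:
  L: [ 1  0  1]
  I: [ 1 -1  0]
  M: [ 0 -1 -1]
Row reduction gives pivot columns X1,X2; rank = 2
Π count = n − r = 3 − 2 = 1

1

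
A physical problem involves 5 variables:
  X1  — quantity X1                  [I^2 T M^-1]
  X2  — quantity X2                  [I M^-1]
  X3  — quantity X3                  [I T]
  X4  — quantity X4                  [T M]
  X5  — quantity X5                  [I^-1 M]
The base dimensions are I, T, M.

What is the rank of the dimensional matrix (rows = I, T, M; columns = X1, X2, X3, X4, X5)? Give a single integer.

Exponent matrix [I,T,M] × [X1,X2,X3,X4,X5]:
  I: [ 2  1  1  0 -1]
  T: [ 1  0  1  1  0]
  M: [-1 -1  0  1  1]
RREF → pivots at {X1,X2} ⇒ r = 2

2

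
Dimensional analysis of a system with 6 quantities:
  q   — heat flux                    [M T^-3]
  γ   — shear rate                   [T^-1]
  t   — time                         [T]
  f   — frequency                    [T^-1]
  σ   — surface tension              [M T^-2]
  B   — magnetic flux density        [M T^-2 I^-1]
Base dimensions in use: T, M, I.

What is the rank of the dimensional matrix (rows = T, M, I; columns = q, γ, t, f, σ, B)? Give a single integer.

3

Exponent matrix [T,M,I] × [q,γ,t,f,σ,B]:
  T: [-3 -1  1 -1 -2 -2]
  M: [ 1  0  0  0  1  1]
  I: [ 0  0  0  0  0 -1]
Echelon form has 3 nonzero rows (pivots: q,γ,B)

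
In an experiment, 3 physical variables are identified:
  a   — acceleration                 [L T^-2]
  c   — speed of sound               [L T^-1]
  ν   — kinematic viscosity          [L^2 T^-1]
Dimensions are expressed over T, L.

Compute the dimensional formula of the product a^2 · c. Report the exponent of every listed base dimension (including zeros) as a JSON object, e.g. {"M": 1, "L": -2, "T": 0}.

{"T": -5, "L": 3}

Write exponents as rows T,L / cols a,c,ν:
  T: [-2 -1 -1]
  L: [ 1  1  2]
  [T]: (2)·-2+(1)·-1 = -5
  [L]: (2)·1+(1)·1 = 3
⇒ T^-5 L^3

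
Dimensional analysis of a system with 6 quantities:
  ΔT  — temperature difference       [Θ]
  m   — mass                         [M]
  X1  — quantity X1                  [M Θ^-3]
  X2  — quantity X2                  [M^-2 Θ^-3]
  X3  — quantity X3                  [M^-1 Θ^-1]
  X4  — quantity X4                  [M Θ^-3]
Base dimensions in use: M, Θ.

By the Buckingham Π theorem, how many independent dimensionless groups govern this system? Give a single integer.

4

Dimensional matrix (M×Θ by ΔT×m×X1×X2×X3×X4):
  M: [ 0  1  1 -2 -1  1]
  Θ: [ 1  0 -3 -3 -1 -3]
Row reduction gives pivot columns ΔT,m; rank = 2
Π count = n − r = 6 − 2 = 4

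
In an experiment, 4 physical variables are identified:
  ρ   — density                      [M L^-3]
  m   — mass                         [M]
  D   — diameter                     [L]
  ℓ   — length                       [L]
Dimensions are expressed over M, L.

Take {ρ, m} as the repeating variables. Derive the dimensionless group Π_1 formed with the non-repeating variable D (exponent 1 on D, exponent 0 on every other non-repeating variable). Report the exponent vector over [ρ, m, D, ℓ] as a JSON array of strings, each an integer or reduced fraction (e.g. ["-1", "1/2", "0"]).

["1/3", "-1/3", "1", "0"]

Write exponents as rows M,L / cols ρ,m,D,ℓ:
  M: [ 1  1  0  0]
  L: [-3  0  1  1]
Echelon form has 2 nonzero rows (pivots: ρ,m)
Pivot set = {ρ,m}, free = {D,ℓ}
RREF:
  r0: [   1    0 -1/3 -1/3]
  r1: [   0    1  1/3  1/3]
Fix exponent of D at 1, ℓ at 0; solve each RREF row for its pivot's exponent:
  r0: exp(ρ) + (-1/3)·1 = 0 ⇒ exp(ρ) = 1/3
  r1: exp(m) + (1/3)·1 = 0 ⇒ exp(m) = -1/3
Π_1 = ρ^(1/3) · m^(-1/3) · D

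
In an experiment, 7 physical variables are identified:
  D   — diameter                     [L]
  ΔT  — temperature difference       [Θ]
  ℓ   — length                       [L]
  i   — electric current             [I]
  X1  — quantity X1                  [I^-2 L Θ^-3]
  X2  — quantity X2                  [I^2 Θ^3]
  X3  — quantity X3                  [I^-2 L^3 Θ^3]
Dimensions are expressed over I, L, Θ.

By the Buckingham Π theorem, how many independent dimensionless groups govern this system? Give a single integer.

4

Dimensional matrix (I×L×Θ by D×ΔT×ℓ×i×X1×X2×X3):
  I: [ 0  0  0  1 -2  2 -2]
  L: [ 1  0  1  0  1  0  3]
  Θ: [ 0  1  0  0 -3  3  3]
Echelon form has 3 nonzero rows (pivots: D,ΔT,i)
Π count = n − r = 7 − 3 = 4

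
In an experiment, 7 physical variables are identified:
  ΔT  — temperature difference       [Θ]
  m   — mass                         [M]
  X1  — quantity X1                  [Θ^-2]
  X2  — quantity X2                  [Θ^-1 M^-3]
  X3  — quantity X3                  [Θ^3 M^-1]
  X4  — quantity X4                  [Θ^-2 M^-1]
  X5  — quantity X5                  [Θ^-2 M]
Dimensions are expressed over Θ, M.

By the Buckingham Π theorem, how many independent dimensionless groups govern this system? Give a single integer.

5

Dimensional matrix (Θ×M by ΔT×m×X1×X2×X3×X4×X5):
  Θ: [ 1  0 -2 -1  3 -2 -2]
  M: [ 0  1  0 -3 -1 -1  1]
Row reduction gives pivot columns ΔT,m; rank = 2
n=7, r=2 ⇒ 5 dimensionless groups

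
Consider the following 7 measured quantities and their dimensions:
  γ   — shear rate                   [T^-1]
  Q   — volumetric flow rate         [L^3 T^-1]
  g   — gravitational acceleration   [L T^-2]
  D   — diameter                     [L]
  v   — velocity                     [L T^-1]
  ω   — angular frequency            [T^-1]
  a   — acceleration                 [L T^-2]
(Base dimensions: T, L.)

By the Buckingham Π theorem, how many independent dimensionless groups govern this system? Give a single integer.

5

Dimensional matrix (T×L by γ×Q×g×D×v×ω×a):
  T: [-1 -1 -2  0 -1 -1 -2]
  L: [ 0  3  1  1  1  0  1]
Row reduction gives pivot columns γ,Q; rank = 2
n=7, r=2 ⇒ 5 dimensionless groups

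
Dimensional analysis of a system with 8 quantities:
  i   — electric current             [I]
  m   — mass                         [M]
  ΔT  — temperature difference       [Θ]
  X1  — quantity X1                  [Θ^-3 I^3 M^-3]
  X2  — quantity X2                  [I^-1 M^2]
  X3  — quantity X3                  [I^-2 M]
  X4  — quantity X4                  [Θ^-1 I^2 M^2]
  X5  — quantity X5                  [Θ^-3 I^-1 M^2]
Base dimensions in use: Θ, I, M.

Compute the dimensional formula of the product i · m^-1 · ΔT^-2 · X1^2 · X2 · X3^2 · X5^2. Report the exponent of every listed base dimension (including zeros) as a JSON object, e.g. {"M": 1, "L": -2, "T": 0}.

Write exponents as rows Θ,I,M / cols i,m,ΔT,X1,X2,X3,X4,X5:
  Θ: [ 0  0  1 -3  0  0 -1 -3]
  I: [ 1  0  0  3 -1 -2  2 -1]
  M: [ 0  1  0 -3  2  1  2  2]
  [Θ]: (1)·0+(-1)·0+(-2)·1+(2)·-3+(1)·0+(2)·0+(2)·-3 = -14
  [I]: (1)·1+(-1)·0+(-2)·0+(2)·3+(1)·-1+(2)·-2+(2)·-1 = 0
  [M]: (1)·0+(-1)·1+(-2)·0+(2)·-3+(1)·2+(2)·1+(2)·2 = 1
⇒ Θ^-14 M

{"Θ": -14, "I": 0, "M": 1}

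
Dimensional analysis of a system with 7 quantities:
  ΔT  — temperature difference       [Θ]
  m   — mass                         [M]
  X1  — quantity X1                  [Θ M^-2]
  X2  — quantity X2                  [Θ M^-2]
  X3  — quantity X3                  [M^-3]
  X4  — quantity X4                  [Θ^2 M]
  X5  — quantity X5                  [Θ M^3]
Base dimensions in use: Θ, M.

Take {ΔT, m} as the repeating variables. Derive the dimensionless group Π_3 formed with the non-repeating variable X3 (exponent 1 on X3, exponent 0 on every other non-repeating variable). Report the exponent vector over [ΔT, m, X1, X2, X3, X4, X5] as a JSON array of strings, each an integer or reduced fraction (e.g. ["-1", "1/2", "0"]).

Exponent matrix [Θ,M] × [ΔT,m,X1,X2,X3,X4,X5]:
  Θ: [ 1  0  1  1  0  2  1]
  M: [ 0  1 -2 -2 -3  1  3]
RREF → pivots at {ΔT,m} ⇒ r = 2
Repeat: ΔT,m; free: X1,X2,X3,X4,X5
RREF:
  r0: [   1    0    1    1    0    2    1]
  r1: [   0    1   -2   -2   -3    1    3]
Fix exponent of X3 at 1, X1 at 0, X2 at 0, X4 at 0, X5 at 0; solve each RREF row for its pivot's exponent:
  r0: exp(ΔT) + (0)·1 = 0 ⇒ exp(ΔT) = 0
  r1: exp(m) + (-3)·1 = 0 ⇒ exp(m) = 3
Π_3 = m^3 · X3

["0", "3", "0", "0", "1", "0", "0"]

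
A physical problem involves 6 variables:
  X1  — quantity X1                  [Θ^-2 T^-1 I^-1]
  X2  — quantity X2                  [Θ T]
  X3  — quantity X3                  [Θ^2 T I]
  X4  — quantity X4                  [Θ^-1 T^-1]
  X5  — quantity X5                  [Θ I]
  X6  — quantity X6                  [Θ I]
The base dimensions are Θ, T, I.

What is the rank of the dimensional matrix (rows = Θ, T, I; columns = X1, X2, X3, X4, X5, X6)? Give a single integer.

2

Dimensional matrix (Θ×T×I by X1×X2×X3×X4×X5×X6):
  Θ: [-2  1  2 -1  1  1]
  T: [-1  1  1 -1  0  0]
  I: [-1  0  1  0  1  1]
Echelon form has 2 nonzero rows (pivots: X1,X2)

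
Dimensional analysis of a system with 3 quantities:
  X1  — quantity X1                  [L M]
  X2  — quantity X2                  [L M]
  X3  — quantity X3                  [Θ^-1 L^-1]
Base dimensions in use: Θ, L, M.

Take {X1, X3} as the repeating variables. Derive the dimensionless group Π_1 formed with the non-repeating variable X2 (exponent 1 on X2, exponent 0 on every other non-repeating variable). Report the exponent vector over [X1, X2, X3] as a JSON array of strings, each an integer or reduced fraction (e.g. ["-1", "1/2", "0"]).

["-1", "1", "0"]

Exponent matrix [Θ,L,M] × [X1,X2,X3]:
  Θ: [ 0  0 -1]
  L: [ 1  1 -1]
  M: [ 1  1  0]
Echelon form has 2 nonzero rows (pivots: X1,X3)
Pivot set = {X1,X3}, free = {X2}
RREF:
  r0: [   1    1    0]
  r1: [   0    0    1]
  r2: [   0    0    0]
Fix exponent of X2 at 1; solve each RREF row for its pivot's exponent:
  r0: exp(X1) + (1)·1 = 0 ⇒ exp(X1) = -1
  r1: exp(X3) + (0)·1 = 0 ⇒ exp(X3) = 0
Π_1 = X1^-1 · X2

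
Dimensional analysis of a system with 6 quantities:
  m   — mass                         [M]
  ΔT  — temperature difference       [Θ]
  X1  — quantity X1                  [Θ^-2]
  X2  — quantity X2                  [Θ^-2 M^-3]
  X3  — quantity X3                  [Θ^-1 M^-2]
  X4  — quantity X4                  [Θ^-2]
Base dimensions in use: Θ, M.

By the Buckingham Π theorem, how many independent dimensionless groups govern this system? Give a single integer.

Dimensional matrix (Θ×M by m×ΔT×X1×X2×X3×X4):
  Θ: [ 0  1 -2 -2 -1 -2]
  M: [ 1  0  0 -3 -2  0]
Row reduction gives pivot columns m,ΔT; rank = 2
n=6, r=2 ⇒ 4 dimensionless groups

4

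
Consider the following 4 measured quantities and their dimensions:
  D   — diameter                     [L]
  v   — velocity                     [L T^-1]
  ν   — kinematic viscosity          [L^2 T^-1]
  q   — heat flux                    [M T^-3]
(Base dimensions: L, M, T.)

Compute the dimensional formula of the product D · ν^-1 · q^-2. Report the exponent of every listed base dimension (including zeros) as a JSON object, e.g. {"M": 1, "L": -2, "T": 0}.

Dimensional matrix (L×M×T by D×v×ν×q):
  L: [ 1  1  2  0]
  M: [ 0  0  0  1]
  T: [ 0 -1 -1 -3]
  [L]: (1)·1+(-1)·2+(-2)·0 = -1
  [M]: (1)·0+(-1)·0+(-2)·1 = -2
  [T]: (1)·0+(-1)·-1+(-2)·-3 = 7
⇒ L^-1 M^-2 T^7

{"L": -1, "M": -2, "T": 7}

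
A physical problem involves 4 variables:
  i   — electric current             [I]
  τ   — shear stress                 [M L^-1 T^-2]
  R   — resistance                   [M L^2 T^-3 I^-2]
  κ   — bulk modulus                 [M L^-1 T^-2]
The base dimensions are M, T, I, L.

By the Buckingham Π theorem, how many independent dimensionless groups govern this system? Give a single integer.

1

Dimensional matrix (M×T×I×L by i×τ×R×κ):
  M: [ 0  1  1  1]
  T: [ 0 -2 -3 -2]
  I: [ 1  0 -2  0]
  L: [ 0 -1  2 -1]
RREF → pivots at {i,τ,R} ⇒ r = 3
4 vars − rank 3 = 1 Π group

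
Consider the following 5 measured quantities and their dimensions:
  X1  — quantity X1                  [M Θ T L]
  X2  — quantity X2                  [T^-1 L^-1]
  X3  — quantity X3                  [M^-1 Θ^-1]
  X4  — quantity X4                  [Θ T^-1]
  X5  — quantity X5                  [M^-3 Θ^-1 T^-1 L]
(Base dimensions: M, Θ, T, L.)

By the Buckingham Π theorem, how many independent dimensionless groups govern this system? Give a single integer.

2

Exponent matrix [M,Θ,T,L] × [X1,X2,X3,X4,X5]:
  M: [ 1  0 -1  0 -3]
  Θ: [ 1  0 -1  1 -1]
  T: [ 1 -1  0 -1 -1]
  L: [ 1 -1  0  0  1]
RREF → pivots at {X1,X2,X4} ⇒ r = 3
Π count = n − r = 5 − 3 = 2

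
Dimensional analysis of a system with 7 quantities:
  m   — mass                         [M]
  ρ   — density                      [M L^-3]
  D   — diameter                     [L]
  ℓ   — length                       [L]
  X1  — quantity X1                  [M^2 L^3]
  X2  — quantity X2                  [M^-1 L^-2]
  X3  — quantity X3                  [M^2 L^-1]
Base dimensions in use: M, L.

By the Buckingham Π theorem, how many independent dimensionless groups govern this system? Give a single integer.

Dimensional matrix (M×L by m×ρ×D×ℓ×X1×X2×X3):
  M: [ 1  1  0  0  2 -1  2]
  L: [ 0 -3  1  1  3 -2 -1]
Row reduction gives pivot columns m,ρ; rank = 2
Π count = n − r = 7 − 2 = 5

5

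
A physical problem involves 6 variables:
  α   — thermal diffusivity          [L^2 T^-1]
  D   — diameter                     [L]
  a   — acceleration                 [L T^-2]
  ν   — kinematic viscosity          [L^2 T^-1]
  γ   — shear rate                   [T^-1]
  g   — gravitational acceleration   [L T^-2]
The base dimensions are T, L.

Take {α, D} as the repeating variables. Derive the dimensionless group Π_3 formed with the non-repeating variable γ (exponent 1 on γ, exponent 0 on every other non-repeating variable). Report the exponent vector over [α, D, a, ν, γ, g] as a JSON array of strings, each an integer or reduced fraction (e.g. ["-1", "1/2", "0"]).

Write exponents as rows T,L / cols α,D,a,ν,γ,g:
  T: [-1  0 -2 -1 -1 -2]
  L: [ 2  1  1  2  0  1]
Echelon form has 2 nonzero rows (pivots: α,D)
Repeat: α,D; free: a,ν,γ,g
RREF:
  r0: [   1    0    2    1    1    2]
  r1: [   0    1   -3    0   -2   -3]
Fix exponent of γ at 1, a at 0, ν at 0, g at 0; solve each RREF row for its pivot's exponent:
  r0: exp(α) + (1)·1 = 0 ⇒ exp(α) = -1
  r1: exp(D) + (-2)·1 = 0 ⇒ exp(D) = 2
Π_3 = α^-1 · D^2 · γ

["-1", "2", "0", "0", "1", "0"]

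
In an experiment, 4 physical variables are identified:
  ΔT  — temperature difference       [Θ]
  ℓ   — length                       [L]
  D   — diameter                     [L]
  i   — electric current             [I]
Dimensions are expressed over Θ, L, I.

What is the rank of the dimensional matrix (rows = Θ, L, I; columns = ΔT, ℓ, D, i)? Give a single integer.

Exponent matrix [Θ,L,I] × [ΔT,ℓ,D,i]:
  Θ: [ 1  0  0  0]
  L: [ 0  1  1  0]
  I: [ 0  0  0  1]
Row reduction gives pivot columns ΔT,ℓ,i; rank = 3

3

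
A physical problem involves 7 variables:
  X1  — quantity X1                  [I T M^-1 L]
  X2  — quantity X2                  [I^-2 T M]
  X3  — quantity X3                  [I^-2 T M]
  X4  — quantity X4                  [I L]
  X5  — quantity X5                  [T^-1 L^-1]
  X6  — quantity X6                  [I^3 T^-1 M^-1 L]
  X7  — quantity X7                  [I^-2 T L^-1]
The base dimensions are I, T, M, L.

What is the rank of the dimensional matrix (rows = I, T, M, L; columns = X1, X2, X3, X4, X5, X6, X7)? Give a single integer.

3

Write exponents as rows I,T,M,L / cols X1,X2,X3,X4,X5,X6,X7:
  I: [ 1 -2 -2  1  0  3 -2]
  T: [ 1  1  1  0 -1 -1  1]
  M: [-1  1  1  0  0 -1  0]
  L: [ 1  0  0  1 -1  1 -1]
Row reduction gives pivot columns X1,X2,X4; rank = 3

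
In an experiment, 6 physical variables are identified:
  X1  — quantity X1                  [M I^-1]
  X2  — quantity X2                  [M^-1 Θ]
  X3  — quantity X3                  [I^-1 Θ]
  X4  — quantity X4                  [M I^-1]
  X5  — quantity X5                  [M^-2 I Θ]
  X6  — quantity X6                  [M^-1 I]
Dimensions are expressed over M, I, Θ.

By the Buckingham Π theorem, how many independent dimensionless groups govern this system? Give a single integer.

Dimensional matrix (M×I×Θ by X1×X2×X3×X4×X5×X6):
  M: [ 1 -1  0  1 -2 -1]
  I: [-1  0 -1 -1  1  1]
  Θ: [ 0  1  1  0  1  0]
Echelon form has 2 nonzero rows (pivots: X1,X2)
6 vars − rank 2 = 4 Π groups

4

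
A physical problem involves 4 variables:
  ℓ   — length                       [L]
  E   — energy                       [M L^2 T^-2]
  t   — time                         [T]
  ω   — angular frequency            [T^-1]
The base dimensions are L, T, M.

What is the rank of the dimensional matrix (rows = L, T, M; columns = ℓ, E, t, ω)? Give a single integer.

3

Write exponents as rows L,T,M / cols ℓ,E,t,ω:
  L: [ 1  2  0  0]
  T: [ 0 -2  1 -1]
  M: [ 0  1  0  0]
RREF → pivots at {ℓ,E,t} ⇒ r = 3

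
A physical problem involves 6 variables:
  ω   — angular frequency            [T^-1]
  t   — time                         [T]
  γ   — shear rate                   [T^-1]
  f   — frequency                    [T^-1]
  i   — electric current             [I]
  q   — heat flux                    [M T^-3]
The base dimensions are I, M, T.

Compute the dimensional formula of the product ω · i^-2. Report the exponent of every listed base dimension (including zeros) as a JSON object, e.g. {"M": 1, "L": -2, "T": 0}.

Dimensional matrix (I×M×T by ω×t×γ×f×i×q):
  I: [ 0  0  0  0  1  0]
  M: [ 0  0  0  0  0  1]
  T: [-1  1 -1 -1  0 -3]
  [I]: (1)·0+(-2)·1 = -2
  [M]: (1)·0+(-2)·0 = 0
  [T]: (1)·-1+(-2)·0 = -1
⇒ I^-2 T^-1

{"I": -2, "M": 0, "T": -1}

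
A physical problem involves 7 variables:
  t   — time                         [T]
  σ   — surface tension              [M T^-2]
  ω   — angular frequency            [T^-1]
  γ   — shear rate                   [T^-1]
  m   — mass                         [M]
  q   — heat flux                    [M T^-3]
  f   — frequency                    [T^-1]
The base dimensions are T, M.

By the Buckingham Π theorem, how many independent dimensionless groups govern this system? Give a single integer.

5

Exponent matrix [T,M] × [t,σ,ω,γ,m,q,f]:
  T: [ 1 -2 -1 -1  0 -3 -1]
  M: [ 0  1  0  0  1  1  0]
Echelon form has 2 nonzero rows (pivots: t,σ)
7 vars − rank 2 = 5 Π groups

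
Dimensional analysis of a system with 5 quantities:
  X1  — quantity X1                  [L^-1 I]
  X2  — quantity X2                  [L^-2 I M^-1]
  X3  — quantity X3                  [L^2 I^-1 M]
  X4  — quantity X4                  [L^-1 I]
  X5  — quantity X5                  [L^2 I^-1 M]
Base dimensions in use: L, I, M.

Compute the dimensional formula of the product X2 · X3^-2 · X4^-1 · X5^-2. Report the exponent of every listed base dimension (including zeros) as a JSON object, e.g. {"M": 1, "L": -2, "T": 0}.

{"L": -9, "I": 4, "M": -5}

Dimensional matrix (L×I×M by X1×X2×X3×X4×X5):
  L: [-1 -2  2 -1  2]
  I: [ 1  1 -1  1 -1]
  M: [ 0 -1  1  0  1]
  [L]: (1)·-2+(-2)·2+(-1)·-1+(-2)·2 = -9
  [I]: (1)·1+(-2)·-1+(-1)·1+(-2)·-1 = 4
  [M]: (1)·-1+(-2)·1+(-1)·0+(-2)·1 = -5
⇒ L^-9 I^4 M^-5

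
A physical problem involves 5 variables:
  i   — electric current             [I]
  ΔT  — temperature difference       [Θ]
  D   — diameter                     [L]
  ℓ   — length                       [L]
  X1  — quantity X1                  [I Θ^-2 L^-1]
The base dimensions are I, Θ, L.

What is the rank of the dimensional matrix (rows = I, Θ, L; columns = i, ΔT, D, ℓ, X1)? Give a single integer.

3

Exponent matrix [I,Θ,L] × [i,ΔT,D,ℓ,X1]:
  I: [ 1  0  0  0  1]
  Θ: [ 0  1  0  0 -2]
  L: [ 0  0  1  1 -1]
RREF → pivots at {i,ΔT,D} ⇒ r = 3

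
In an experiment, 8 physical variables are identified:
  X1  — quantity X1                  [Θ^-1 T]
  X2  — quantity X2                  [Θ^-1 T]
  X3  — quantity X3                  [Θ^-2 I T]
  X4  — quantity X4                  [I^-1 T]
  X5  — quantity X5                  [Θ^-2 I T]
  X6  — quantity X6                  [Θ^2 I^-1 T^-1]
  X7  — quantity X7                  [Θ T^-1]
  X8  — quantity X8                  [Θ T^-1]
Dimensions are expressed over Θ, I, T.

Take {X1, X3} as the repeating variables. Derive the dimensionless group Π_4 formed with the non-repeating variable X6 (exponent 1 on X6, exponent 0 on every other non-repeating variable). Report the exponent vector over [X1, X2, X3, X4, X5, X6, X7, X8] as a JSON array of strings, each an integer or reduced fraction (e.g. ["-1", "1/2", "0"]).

Dimensional matrix (Θ×I×T by X1×X2×X3×X4×X5×X6×X7×X8):
  Θ: [-1 -1 -2  0 -2  2  1  1]
  I: [ 0  0  1 -1  1 -1  0  0]
  T: [ 1  1  1  1  1 -1 -1 -1]
Row reduction gives pivot columns X1,X3; rank = 2
Pivot set = {X1,X3}, free = {X2,X4,X5,X6,X7,X8}
RREF:
  r0: [   1    1    0    2    0    0   -1   -1]
  r1: [   0    0    1   -1    1   -1    0    0]
  r2: [   0    0    0    0    0    0    0    0]
Fix exponent of X6 at 1, X2 at 0, X4 at 0, X5 at 0, X7 at 0, X8 at 0; solve each RREF row for its pivot's exponent:
  r0: exp(X1) + (0)·1 = 0 ⇒ exp(X1) = 0
  r1: exp(X3) + (-1)·1 = 0 ⇒ exp(X3) = 1
Π_4 = X3 · X6

["0", "0", "1", "0", "0", "1", "0", "0"]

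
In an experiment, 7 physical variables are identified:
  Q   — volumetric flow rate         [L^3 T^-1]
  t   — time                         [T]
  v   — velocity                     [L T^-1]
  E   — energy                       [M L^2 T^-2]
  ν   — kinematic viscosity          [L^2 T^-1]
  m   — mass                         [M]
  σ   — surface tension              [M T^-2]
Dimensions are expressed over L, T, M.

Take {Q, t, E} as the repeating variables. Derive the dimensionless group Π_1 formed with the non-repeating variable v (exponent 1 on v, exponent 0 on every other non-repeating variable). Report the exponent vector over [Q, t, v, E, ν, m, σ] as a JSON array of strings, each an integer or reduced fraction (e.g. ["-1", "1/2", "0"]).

Dimensional matrix (L×T×M by Q×t×v×E×ν×m×σ):
  L: [ 3  0  1  2  2  0  0]
  T: [-1  1 -1 -2 -1  0 -2]
  M: [ 0  0  0  1  0  1  1]
Row reduction gives pivot columns Q,t,E; rank = 3
Pivot set = {Q,t,E}, free = {v,ν,m,σ}
RREF:
  r0: [   1    0  1/3    0  2/3 -2/3 -2/3]
  r1: [   0    1 -2/3    0 -1/3  4/3 -2/3]
  r2: [   0    0    0    1    0    1    1]
Fix exponent of v at 1, ν at 0, m at 0, σ at 0; solve each RREF row for its pivot's exponent:
  r0: exp(Q) + (1/3)·1 = 0 ⇒ exp(Q) = -1/3
  r1: exp(t) + (-2/3)·1 = 0 ⇒ exp(t) = 2/3
  r2: exp(E) + (0)·1 = 0 ⇒ exp(E) = 0
Π_1 = Q^(-1/3) · t^(2/3) · v

["-1/3", "2/3", "1", "0", "0", "0", "0"]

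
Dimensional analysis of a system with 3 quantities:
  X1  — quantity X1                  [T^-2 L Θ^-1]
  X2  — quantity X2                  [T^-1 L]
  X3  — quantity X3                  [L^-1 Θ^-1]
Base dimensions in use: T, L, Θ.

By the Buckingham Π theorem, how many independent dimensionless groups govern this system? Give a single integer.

1

Dimensional matrix (T×L×Θ by X1×X2×X3):
  T: [-2 -1  0]
  L: [ 1  1 -1]
  Θ: [-1  0 -1]
RREF → pivots at {X1,X2} ⇒ r = 2
Π count = n − r = 3 − 2 = 1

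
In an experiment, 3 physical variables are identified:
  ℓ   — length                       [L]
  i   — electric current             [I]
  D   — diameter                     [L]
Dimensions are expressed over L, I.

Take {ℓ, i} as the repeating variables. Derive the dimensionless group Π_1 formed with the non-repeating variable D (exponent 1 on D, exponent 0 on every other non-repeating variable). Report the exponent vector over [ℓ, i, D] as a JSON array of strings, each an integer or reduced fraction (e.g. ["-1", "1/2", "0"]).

Exponent matrix [L,I] × [ℓ,i,D]:
  L: [ 1  0  1]
  I: [ 0  1  0]
Echelon form has 2 nonzero rows (pivots: ℓ,i)
Pivot set = {ℓ,i}, free = {D}
RREF:
  r0: [   1    0    1]
  r1: [   0    1    0]
Fix exponent of D at 1; solve each RREF row for its pivot's exponent:
  r0: exp(ℓ) + (1)·1 = 0 ⇒ exp(ℓ) = -1
  r1: exp(i) + (0)·1 = 0 ⇒ exp(i) = 0
Π_1 = ℓ^-1 · D

["-1", "0", "1"]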